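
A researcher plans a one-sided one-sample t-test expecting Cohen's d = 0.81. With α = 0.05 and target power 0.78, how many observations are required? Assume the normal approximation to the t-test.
n = 9

Sample size formula (one-sample t-test, normal approximation):
n = ((z_α + z_β) / d)²

z_α = 1.645 (for α = 0.05, one-sided)
z_β = 0.772 (for power = 0.78)
d = 0.81

n = ((1.645 + 0.772) / 0.81)²
n = (2.984)²
n ≈ 8.90
Round up to the next whole number: n = 9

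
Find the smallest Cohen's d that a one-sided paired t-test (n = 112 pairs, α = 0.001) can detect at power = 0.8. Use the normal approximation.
d ≈ 0.37

Minimum detectable effect (paired t-test, normal approximation):
d = (z_α + z_β) / √n
d = (3.090 + 0.842) / √112
d = 3.932 / 10.583
d ≈ 0.37

By Cohen's convention (0.2 small / 0.5 medium / 0.8 large): small effect.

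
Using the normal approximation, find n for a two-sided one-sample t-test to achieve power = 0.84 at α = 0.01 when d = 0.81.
n = 20

Sample size formula (one-sample t-test, normal approximation):
n = ((z_{α/2} + z_β) / d)²

z_{α/2} = 2.576 (for α = 0.01, two-sided)
z_β = 0.994 (for power = 0.84)
d = 0.81

n = ((2.576 + 0.994) / 0.81)²
n = (4.407)²
n ≈ 19.42
Round up to the next whole number: n = 20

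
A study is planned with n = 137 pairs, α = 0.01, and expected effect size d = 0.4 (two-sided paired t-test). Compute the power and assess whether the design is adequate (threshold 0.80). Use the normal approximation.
Power ≈ 0.98; the study is adequately powered (power ≥ 0.80)

Power calculation (paired t-test, normal approximation):
z_β = d · √n - z_{α/2}
z_β = 0.4 · √137 - 2.576
z_β = 0.4 · 11.705 - 2.576
z_β = 2.106

Power = Φ(z_β) = Φ(2.106) ≈ 0.982

Effect size d = 0.4 is small by Cohen's convention (0.2/0.5/0.8).

Threshold: power ≥ 0.80 is conventionally adequate.
Power ≈ 0.98 → the study is adequately powered (power ≥ 0.80).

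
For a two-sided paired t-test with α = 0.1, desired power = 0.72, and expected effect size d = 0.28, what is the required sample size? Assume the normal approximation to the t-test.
n = 64 pairs

Sample size formula (paired t-test, normal approximation):
n = ((z_{α/2} + z_β) / d)²

z_{α/2} = 1.645 (for α = 0.1, two-sided)
z_β = 0.583 (for power = 0.72)
d = 0.28

n = ((1.645 + 0.583) / 0.28)²
n = (7.957)²
n ≈ 63.31
Round up to the next whole number: n = 64 pairs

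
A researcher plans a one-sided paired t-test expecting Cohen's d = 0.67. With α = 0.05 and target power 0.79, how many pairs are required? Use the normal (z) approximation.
n = 14 pairs

Sample size formula (paired t-test, normal approximation):
n = ((z_α + z_β) / d)²

z_α = 1.645 (for α = 0.05, one-sided)
z_β = 0.806 (for power = 0.79)
d = 0.67

n = ((1.645 + 0.806) / 0.67)²
n = (3.658)²
n ≈ 13.38
Round up to the next whole number: n = 14 pairs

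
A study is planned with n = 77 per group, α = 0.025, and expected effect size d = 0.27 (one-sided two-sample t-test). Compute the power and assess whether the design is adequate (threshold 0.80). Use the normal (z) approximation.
Power ≈ 0.39; the study is underpowered (power < 0.80)

Power calculation (two-sample t-test, normal approximation):
z_β = d · √(n/2) - z_α
z_β = 0.27 · √(77/2) - 1.960
z_β = 0.27 · 6.205 - 1.960
z_β = -0.285

Power = Φ(z_β) = Φ(-0.285) ≈ 0.388

Effect size d = 0.27 is small by Cohen's convention (0.2/0.5/0.8).

Threshold: power ≥ 0.80 is conventionally adequate.
Power ≈ 0.39 → the study is underpowered (power < 0.80).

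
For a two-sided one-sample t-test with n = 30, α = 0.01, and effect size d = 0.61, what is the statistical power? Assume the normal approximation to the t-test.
Power ≈ 0.78

Power calculation (one-sample t-test, normal approximation):
z_β = d · √n - z_{α/2}
z_β = 0.61 · √30 - 2.576
z_β = 0.61 · 5.477 - 2.576
z_β = 0.765

Power = Φ(z_β) = Φ(0.765) ≈ 0.778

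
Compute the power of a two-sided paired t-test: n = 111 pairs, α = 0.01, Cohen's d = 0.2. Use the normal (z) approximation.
Power ≈ 0.32

Power calculation (paired t-test, normal approximation):
z_β = d · √n - z_{α/2}
z_β = 0.2 · √111 - 2.576
z_β = 0.2 · 10.536 - 2.576
z_β = -0.469

Power = Φ(z_β) = Φ(-0.469) ≈ 0.320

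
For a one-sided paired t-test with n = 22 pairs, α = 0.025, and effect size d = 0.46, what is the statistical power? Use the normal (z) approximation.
Power ≈ 0.58

Power calculation (paired t-test, normal approximation):
z_β = d · √n - z_α
z_β = 0.46 · √22 - 1.960
z_β = 0.46 · 4.690 - 1.960
z_β = 0.198

Power = Φ(z_β) = Φ(0.198) ≈ 0.578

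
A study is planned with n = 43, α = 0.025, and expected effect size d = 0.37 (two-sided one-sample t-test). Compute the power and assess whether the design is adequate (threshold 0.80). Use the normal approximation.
Power ≈ 0.57; the study is underpowered (power < 0.80)

Power calculation (one-sample t-test, normal approximation):
z_β = d · √n - z_{α/2}
z_β = 0.37 · √43 - 2.241
z_β = 0.37 · 6.557 - 2.241
z_β = 0.185

Power = Φ(z_β) = Φ(0.185) ≈ 0.573

Effect size d = 0.37 is small by Cohen's convention (0.2/0.5/0.8).

Threshold: power ≥ 0.80 is conventionally adequate.
Power ≈ 0.57 → the study is underpowered (power < 0.80).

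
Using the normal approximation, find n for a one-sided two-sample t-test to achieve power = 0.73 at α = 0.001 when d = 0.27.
n = 377 per group

Sample size formula (two-sample t-test, normal approximation):
n = 2 · ((z_α + z_β) / d)²

z_α = 3.090 (for α = 0.001, one-sided)
z_β = 0.613 (for power = 0.73)
d = 0.27

n = 2 · ((3.090 + 0.613) / 0.27)²
n = 2 · (13.715)²
n ≈ 376.20
Round up to the next whole number: n = 377 per group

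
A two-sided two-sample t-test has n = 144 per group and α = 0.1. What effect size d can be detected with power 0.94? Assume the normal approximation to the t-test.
d ≈ 0.38

Minimum detectable effect (two-sample t-test, normal approximation):
d = (z_{α/2} + z_β) / √(n/2)
d = (1.645 + 1.555) / √(144/2)
d = 3.200 / 8.485
d ≈ 0.38

By Cohen's convention (0.2 small / 0.5 medium / 0.8 large): small effect.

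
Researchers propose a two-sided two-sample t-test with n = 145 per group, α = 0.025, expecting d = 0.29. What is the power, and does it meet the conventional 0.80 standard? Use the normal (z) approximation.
Power ≈ 0.59; the study is underpowered (power < 0.80)

Power calculation (two-sample t-test, normal approximation):
z_β = d · √(n/2) - z_{α/2}
z_β = 0.29 · √(145/2) - 2.241
z_β = 0.29 · 8.515 - 2.241
z_β = 0.228

Power = Φ(z_β) = Φ(0.228) ≈ 0.590

Effect size d = 0.29 is small by Cohen's convention (0.2/0.5/0.8).

Threshold: power ≥ 0.80 is conventionally adequate.
Power ≈ 0.59 → the study is underpowered (power < 0.80).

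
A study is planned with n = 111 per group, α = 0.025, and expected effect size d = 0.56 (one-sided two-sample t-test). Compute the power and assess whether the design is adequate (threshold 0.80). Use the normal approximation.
Power ≈ 0.99; the study is adequately powered (power ≥ 0.80)

Power calculation (two-sample t-test, normal approximation):
z_β = d · √(n/2) - z_α
z_β = 0.56 · √(111/2) - 1.960
z_β = 0.56 · 7.450 - 1.960
z_β = 2.212

Power = Φ(z_β) = Φ(2.212) ≈ 0.987

Effect size d = 0.56 is medium by Cohen's convention (0.2/0.5/0.8).

Threshold: power ≥ 0.80 is conventionally adequate.
Power ≈ 0.99 → the study is adequately powered (power ≥ 0.80).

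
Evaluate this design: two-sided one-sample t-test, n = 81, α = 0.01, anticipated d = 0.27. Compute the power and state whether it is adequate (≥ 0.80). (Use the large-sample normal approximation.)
Power ≈ 0.44; the study is underpowered (power < 0.80)

Power calculation (one-sample t-test, normal approximation):
z_β = d · √n - z_{α/2}
z_β = 0.27 · √81 - 2.576
z_β = 0.27 · 9.000 - 2.576
z_β = -0.146

Power = Φ(z_β) = Φ(-0.146) ≈ 0.442

Effect size d = 0.27 is small by Cohen's convention (0.2/0.5/0.8).

Threshold: power ≥ 0.80 is conventionally adequate.
Power ≈ 0.44 → the study is underpowered (power < 0.80).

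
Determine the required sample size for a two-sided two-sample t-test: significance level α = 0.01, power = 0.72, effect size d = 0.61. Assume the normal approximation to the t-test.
n = 54 per group

Sample size formula (two-sample t-test, normal approximation):
n = 2 · ((z_{α/2} + z_β) / d)²

z_{α/2} = 2.576 (for α = 0.01, two-sided)
z_β = 0.583 (for power = 0.72)
d = 0.61

n = 2 · ((2.576 + 0.583) / 0.61)²
n = 2 · (5.179)²
n ≈ 53.64
Round up to the next whole number: n = 54 per group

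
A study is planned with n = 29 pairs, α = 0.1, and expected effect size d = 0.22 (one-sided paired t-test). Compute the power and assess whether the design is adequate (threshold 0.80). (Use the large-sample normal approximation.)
Power ≈ 0.46; the study is underpowered (power < 0.80)

Power calculation (paired t-test, normal approximation):
z_β = d · √n - z_α
z_β = 0.22 · √29 - 1.282
z_β = 0.22 · 5.385 - 1.282
z_β = -0.097

Power = Φ(z_β) = Φ(-0.097) ≈ 0.461

Effect size d = 0.22 is small by Cohen's convention (0.2/0.5/0.8).

Threshold: power ≥ 0.80 is conventionally adequate.
Power ≈ 0.46 → the study is underpowered (power < 0.80).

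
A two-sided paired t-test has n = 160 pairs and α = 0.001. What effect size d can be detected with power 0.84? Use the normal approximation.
d ≈ 0.34

Minimum detectable effect (paired t-test, normal approximation):
d = (z_{α/2} + z_β) / √n
d = (3.291 + 0.994) / √160
d = 4.285 / 12.649
d ≈ 0.34

By Cohen's convention (0.2 small / 0.5 medium / 0.8 large): small effect.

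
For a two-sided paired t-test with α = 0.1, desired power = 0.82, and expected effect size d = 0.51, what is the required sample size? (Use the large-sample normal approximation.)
n = 26 pairs

Sample size formula (paired t-test, normal approximation):
n = ((z_{α/2} + z_β) / d)²

z_{α/2} = 1.645 (for α = 0.1, two-sided)
z_β = 0.915 (for power = 0.82)
d = 0.51

n = ((1.645 + 0.915) / 0.51)²
n = (5.020)²
n ≈ 25.20
Round up to the next whole number: n = 26 pairs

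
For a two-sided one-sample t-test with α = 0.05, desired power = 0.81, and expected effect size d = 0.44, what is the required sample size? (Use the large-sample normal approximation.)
n = 42

Sample size formula (one-sample t-test, normal approximation):
n = ((z_{α/2} + z_β) / d)²

z_{α/2} = 1.960 (for α = 0.05, two-sided)
z_β = 0.878 (for power = 0.81)
d = 0.44

n = ((1.960 + 0.878) / 0.44)²
n = (6.450)²
n ≈ 41.60
Round up to the next whole number: n = 42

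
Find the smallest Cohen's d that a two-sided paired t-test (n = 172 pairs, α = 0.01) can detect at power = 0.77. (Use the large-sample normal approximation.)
d ≈ 0.25

Minimum detectable effect (paired t-test, normal approximation):
d = (z_{α/2} + z_β) / √n
d = (2.576 + 0.739) / √172
d = 3.315 / 13.115
d ≈ 0.25

By Cohen's convention (0.2 small / 0.5 medium / 0.8 large): small effect.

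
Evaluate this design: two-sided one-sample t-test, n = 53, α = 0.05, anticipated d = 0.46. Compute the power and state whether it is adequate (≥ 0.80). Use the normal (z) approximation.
Power ≈ 0.92; the study is adequately powered (power ≥ 0.80)

Power calculation (one-sample t-test, normal approximation):
z_β = d · √n - z_{α/2}
z_β = 0.46 · √53 - 1.960
z_β = 0.46 · 7.280 - 1.960
z_β = 1.389

Power = Φ(z_β) = Φ(1.389) ≈ 0.918

Effect size d = 0.46 is small by Cohen's convention (0.2/0.5/0.8).

Threshold: power ≥ 0.80 is conventionally adequate.
Power ≈ 0.92 → the study is adequately powered (power ≥ 0.80).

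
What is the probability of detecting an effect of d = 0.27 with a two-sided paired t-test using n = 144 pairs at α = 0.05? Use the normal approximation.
Power ≈ 0.90

Power calculation (paired t-test, normal approximation):
z_β = d · √n - z_{α/2}
z_β = 0.27 · √144 - 1.960
z_β = 0.27 · 12.000 - 1.960
z_β = 1.280

Power = Φ(z_β) = Φ(1.280) ≈ 0.900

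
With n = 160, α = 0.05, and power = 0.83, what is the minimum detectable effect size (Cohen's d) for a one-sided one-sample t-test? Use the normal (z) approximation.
d ≈ 0.21

Minimum detectable effect (one-sample t-test, normal approximation):
d = (z_α + z_β) / √n
d = (1.645 + 0.954) / √160
d = 2.599 / 12.649
d ≈ 0.21

By Cohen's convention (0.2 small / 0.5 medium / 0.8 large): small effect.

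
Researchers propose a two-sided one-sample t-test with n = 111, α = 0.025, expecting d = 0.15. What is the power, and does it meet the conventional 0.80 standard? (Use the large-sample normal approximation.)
Power ≈ 0.25; the study is underpowered (power < 0.80)

Power calculation (one-sample t-test, normal approximation):
z_β = d · √n - z_{α/2}
z_β = 0.15 · √111 - 2.241
z_β = 0.15 · 10.536 - 2.241
z_β = -0.661

Power = Φ(z_β) = Φ(-0.661) ≈ 0.254

Effect size d = 0.15 is very small by Cohen's convention (0.2/0.5/0.8).

Threshold: power ≥ 0.80 is conventionally adequate.
Power ≈ 0.25 → the study is underpowered (power < 0.80).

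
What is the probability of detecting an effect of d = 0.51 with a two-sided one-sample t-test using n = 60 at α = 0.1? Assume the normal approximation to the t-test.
Power ≈ 0.99

Power calculation (one-sample t-test, normal approximation):
z_β = d · √n - z_{α/2}
z_β = 0.51 · √60 - 1.645
z_β = 0.51 · 7.746 - 1.645
z_β = 2.306

Power = Φ(z_β) = Φ(2.306) ≈ 0.989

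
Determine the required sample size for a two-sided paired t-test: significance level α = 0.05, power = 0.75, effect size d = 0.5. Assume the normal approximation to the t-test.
n = 28 pairs

Sample size formula (paired t-test, normal approximation):
n = ((z_{α/2} + z_β) / d)²

z_{α/2} = 1.960 (for α = 0.05, two-sided)
z_β = 0.674 (for power = 0.75)
d = 0.5

n = ((1.960 + 0.674) / 0.5)²
n = (5.268)²
n ≈ 27.75
Round up to the next whole number: n = 28 pairs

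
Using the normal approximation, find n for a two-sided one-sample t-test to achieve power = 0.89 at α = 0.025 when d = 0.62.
n = 32

Sample size formula (one-sample t-test, normal approximation):
n = ((z_{α/2} + z_β) / d)²

z_{α/2} = 2.241 (for α = 0.025, two-sided)
z_β = 1.227 (for power = 0.89)
d = 0.62

n = ((2.241 + 1.227) / 0.62)²
n = (5.594)²
n ≈ 31.29
Round up to the next whole number: n = 32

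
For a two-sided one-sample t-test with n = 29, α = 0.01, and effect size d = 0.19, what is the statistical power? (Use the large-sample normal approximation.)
Power ≈ 0.06

Power calculation (one-sample t-test, normal approximation):
z_β = d · √n - z_{α/2}
z_β = 0.19 · √29 - 2.576
z_β = 0.19 · 5.385 - 2.576
z_β = -1.553

Power = Φ(z_β) = Φ(-1.553) ≈ 0.060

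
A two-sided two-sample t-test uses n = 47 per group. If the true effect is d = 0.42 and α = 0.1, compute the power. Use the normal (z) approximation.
Power ≈ 0.65

Power calculation (two-sample t-test, normal approximation):
z_β = d · √(n/2) - z_{α/2}
z_β = 0.42 · √(47/2) - 1.645
z_β = 0.42 · 4.848 - 1.645
z_β = 0.391

Power = Φ(z_β) = Φ(0.391) ≈ 0.652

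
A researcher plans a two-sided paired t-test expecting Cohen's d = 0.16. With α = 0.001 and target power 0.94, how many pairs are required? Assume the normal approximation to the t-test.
n = 918 pairs

Sample size formula (paired t-test, normal approximation):
n = ((z_{α/2} + z_β) / d)²

z_{α/2} = 3.291 (for α = 0.001, two-sided)
z_β = 1.555 (for power = 0.94)
d = 0.16

n = ((3.291 + 1.555) / 0.16)²
n = (30.288)²
n ≈ 917.36
Round up to the next whole number: n = 918 pairs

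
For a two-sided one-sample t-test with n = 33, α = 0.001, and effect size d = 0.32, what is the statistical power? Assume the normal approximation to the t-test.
Power ≈ 0.07

Power calculation (one-sample t-test, normal approximation):
z_β = d · √n - z_{α/2}
z_β = 0.32 · √33 - 3.291
z_β = 0.32 · 5.745 - 3.291
z_β = -1.452

Power = Φ(z_β) = Φ(-1.452) ≈ 0.073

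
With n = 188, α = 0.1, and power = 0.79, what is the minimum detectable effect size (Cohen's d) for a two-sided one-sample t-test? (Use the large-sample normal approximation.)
d ≈ 0.18

Minimum detectable effect (one-sample t-test, normal approximation):
d = (z_{α/2} + z_β) / √n
d = (1.645 + 0.806) / √188
d = 2.451 / 13.711
d ≈ 0.18

By Cohen's convention (0.2 small / 0.5 medium / 0.8 large): very small effect.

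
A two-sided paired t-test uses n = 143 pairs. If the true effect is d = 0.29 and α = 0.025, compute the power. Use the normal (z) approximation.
Power ≈ 0.89

Power calculation (paired t-test, normal approximation):
z_β = d · √n - z_{α/2}
z_β = 0.29 · √143 - 2.241
z_β = 0.29 · 11.958 - 2.241
z_β = 1.226

Power = Φ(z_β) = Φ(1.226) ≈ 0.890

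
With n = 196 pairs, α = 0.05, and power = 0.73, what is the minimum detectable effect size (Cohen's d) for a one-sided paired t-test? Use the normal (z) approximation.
d ≈ 0.16

Minimum detectable effect (paired t-test, normal approximation):
d = (z_α + z_β) / √n
d = (1.645 + 0.613) / √196
d = 2.258 / 14.000
d ≈ 0.16

By Cohen's convention (0.2 small / 0.5 medium / 0.8 large): very small effect.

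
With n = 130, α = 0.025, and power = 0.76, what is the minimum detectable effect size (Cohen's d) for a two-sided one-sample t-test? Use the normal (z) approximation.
d ≈ 0.26

Minimum detectable effect (one-sample t-test, normal approximation):
d = (z_{α/2} + z_β) / √n
d = (2.241 + 0.706) / √130
d = 2.948 / 11.402
d ≈ 0.26

By Cohen's convention (0.2 small / 0.5 medium / 0.8 large): small effect.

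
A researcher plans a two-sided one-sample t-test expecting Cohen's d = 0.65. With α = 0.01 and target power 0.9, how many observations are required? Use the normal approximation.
n = 36

Sample size formula (one-sample t-test, normal approximation):
n = ((z_{α/2} + z_β) / d)²

z_{α/2} = 2.576 (for α = 0.01, two-sided)
z_β = 1.282 (for power = 0.9)
d = 0.65

n = ((2.576 + 1.282) / 0.65)²
n = (5.935)²
n ≈ 35.22
Round up to the next whole number: n = 36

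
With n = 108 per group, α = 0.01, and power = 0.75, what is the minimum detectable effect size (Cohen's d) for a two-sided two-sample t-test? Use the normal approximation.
d ≈ 0.44

Minimum detectable effect (two-sample t-test, normal approximation):
d = (z_{α/2} + z_β) / √(n/2)
d = (2.576 + 0.674) / √(108/2)
d = 3.250 / 7.348
d ≈ 0.44

By Cohen's convention (0.2 small / 0.5 medium / 0.8 large): small effect.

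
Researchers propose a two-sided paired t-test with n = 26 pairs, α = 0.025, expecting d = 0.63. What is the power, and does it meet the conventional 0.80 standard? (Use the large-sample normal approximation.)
Power ≈ 0.83; the study is adequately powered (power ≥ 0.80)

Power calculation (paired t-test, normal approximation):
z_β = d · √n - z_{α/2}
z_β = 0.63 · √26 - 2.241
z_β = 0.63 · 5.099 - 2.241
z_β = 0.971

Power = Φ(z_β) = Φ(0.971) ≈ 0.834

Effect size d = 0.63 is medium by Cohen's convention (0.2/0.5/0.8).

Threshold: power ≥ 0.80 is conventionally adequate.
Power ≈ 0.83 → the study is adequately powered (power ≥ 0.80).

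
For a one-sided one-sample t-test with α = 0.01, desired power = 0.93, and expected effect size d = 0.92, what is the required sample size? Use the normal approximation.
n = 18

Sample size formula (one-sample t-test, normal approximation):
n = ((z_α + z_β) / d)²

z_α = 2.326 (for α = 0.01, one-sided)
z_β = 1.476 (for power = 0.93)
d = 0.92

n = ((2.326 + 1.476) / 0.92)²
n = (4.133)²
n ≈ 17.08
Round up to the next whole number: n = 18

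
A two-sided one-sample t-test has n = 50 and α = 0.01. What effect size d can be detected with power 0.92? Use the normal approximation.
d ≈ 0.56

Minimum detectable effect (one-sample t-test, normal approximation):
d = (z_{α/2} + z_β) / √n
d = (2.576 + 1.405) / √50
d = 3.981 / 7.071
d ≈ 0.56

By Cohen's convention (0.2 small / 0.5 medium / 0.8 large): medium effect.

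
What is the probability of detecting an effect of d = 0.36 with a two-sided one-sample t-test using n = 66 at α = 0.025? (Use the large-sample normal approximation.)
Power ≈ 0.75

Power calculation (one-sample t-test, normal approximation):
z_β = d · √n - z_{α/2}
z_β = 0.36 · √66 - 2.241
z_β = 0.36 · 8.124 - 2.241
z_β = 0.683

Power = Φ(z_β) = Φ(0.683) ≈ 0.753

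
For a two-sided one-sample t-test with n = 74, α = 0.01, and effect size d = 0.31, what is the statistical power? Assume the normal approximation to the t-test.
Power ≈ 0.54

Power calculation (one-sample t-test, normal approximation):
z_β = d · √n - z_{α/2}
z_β = 0.31 · √74 - 2.576
z_β = 0.31 · 8.602 - 2.576
z_β = 0.091

Power = Φ(z_β) = Φ(0.091) ≈ 0.536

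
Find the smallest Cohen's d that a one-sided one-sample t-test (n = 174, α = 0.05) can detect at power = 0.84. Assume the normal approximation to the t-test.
d ≈ 0.20

Minimum detectable effect (one-sample t-test, normal approximation):
d = (z_α + z_β) / √n
d = (1.645 + 0.994) / √174
d = 2.639 / 13.191
d ≈ 0.20

By Cohen's convention (0.2 small / 0.5 medium / 0.8 large): small effect.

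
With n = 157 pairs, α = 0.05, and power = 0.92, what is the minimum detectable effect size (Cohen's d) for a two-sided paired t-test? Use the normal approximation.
d ≈ 0.27

Minimum detectable effect (paired t-test, normal approximation):
d = (z_{α/2} + z_β) / √n
d = (1.960 + 1.405) / √157
d = 3.365 / 12.530
d ≈ 0.27

By Cohen's convention (0.2 small / 0.5 medium / 0.8 large): small effect.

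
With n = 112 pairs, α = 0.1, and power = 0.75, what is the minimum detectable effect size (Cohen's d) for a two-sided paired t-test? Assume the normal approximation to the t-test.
d ≈ 0.22

Minimum detectable effect (paired t-test, normal approximation):
d = (z_{α/2} + z_β) / √n
d = (1.645 + 0.674) / √112
d = 2.319 / 10.583
d ≈ 0.22

By Cohen's convention (0.2 small / 0.5 medium / 0.8 large): small effect.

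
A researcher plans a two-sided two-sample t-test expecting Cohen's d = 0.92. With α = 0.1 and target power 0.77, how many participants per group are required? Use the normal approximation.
n = 14 per group

Sample size formula (two-sample t-test, normal approximation):
n = 2 · ((z_{α/2} + z_β) / d)²

z_{α/2} = 1.645 (for α = 0.1, two-sided)
z_β = 0.739 (for power = 0.77)
d = 0.92

n = 2 · ((1.645 + 0.739) / 0.92)²
n = 2 · (2.591)²
n ≈ 13.43
Round up to the next whole number: n = 14 per group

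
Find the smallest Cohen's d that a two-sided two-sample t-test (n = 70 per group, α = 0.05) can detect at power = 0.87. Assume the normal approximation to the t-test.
d ≈ 0.52

Minimum detectable effect (two-sample t-test, normal approximation):
d = (z_{α/2} + z_β) / √(n/2)
d = (1.960 + 1.126) / √(70/2)
d = 3.086 / 5.916
d ≈ 0.52

By Cohen's convention (0.2 small / 0.5 medium / 0.8 large): medium effect.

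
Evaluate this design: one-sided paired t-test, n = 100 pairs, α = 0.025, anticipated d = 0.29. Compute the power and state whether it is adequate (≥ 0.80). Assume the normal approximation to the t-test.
Power ≈ 0.83; the study is adequately powered (power ≥ 0.80)

Power calculation (paired t-test, normal approximation):
z_β = d · √n - z_α
z_β = 0.29 · √100 - 1.960
z_β = 0.29 · 10.000 - 1.960
z_β = 0.940

Power = Φ(z_β) = Φ(0.940) ≈ 0.826

Effect size d = 0.29 is small by Cohen's convention (0.2/0.5/0.8).

Threshold: power ≥ 0.80 is conventionally adequate.
Power ≈ 0.83 → the study is adequately powered (power ≥ 0.80).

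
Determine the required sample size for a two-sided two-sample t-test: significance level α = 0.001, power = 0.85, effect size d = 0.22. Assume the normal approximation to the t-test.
n = 774 per group

Sample size formula (two-sample t-test, normal approximation):
n = 2 · ((z_{α/2} + z_β) / d)²

z_{α/2} = 3.291 (for α = 0.001, two-sided)
z_β = 1.036 (for power = 0.85)
d = 0.22

n = 2 · ((3.291 + 1.036) / 0.22)²
n = 2 · (19.668)²
n ≈ 773.66
Round up to the next whole number: n = 774 per group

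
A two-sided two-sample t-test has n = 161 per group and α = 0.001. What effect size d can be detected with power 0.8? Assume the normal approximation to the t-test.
d ≈ 0.46

Minimum detectable effect (two-sample t-test, normal approximation):
d = (z_{α/2} + z_β) / √(n/2)
d = (3.291 + 0.842) / √(161/2)
d = 4.132 / 8.972
d ≈ 0.46

By Cohen's convention (0.2 small / 0.5 medium / 0.8 large): small effect.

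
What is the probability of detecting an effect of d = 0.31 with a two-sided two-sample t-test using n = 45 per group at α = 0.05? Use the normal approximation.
Power ≈ 0.31

Power calculation (two-sample t-test, normal approximation):
z_β = d · √(n/2) - z_{α/2}
z_β = 0.31 · √(45/2) - 1.960
z_β = 0.31 · 4.743 - 1.960
z_β = -0.490

Power = Φ(z_β) = Φ(-0.490) ≈ 0.312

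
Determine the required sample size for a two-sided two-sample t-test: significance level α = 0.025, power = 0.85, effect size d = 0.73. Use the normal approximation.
n = 41 per group

Sample size formula (two-sample t-test, normal approximation):
n = 2 · ((z_{α/2} + z_β) / d)²

z_{α/2} = 2.241 (for α = 0.025, two-sided)
z_β = 1.036 (for power = 0.85)
d = 0.73

n = 2 · ((2.241 + 1.036) / 0.73)²
n = 2 · (4.489)²
n ≈ 40.30
Round up to the next whole number: n = 41 per group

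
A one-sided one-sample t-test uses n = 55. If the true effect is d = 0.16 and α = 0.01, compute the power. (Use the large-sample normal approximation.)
Power ≈ 0.13

Power calculation (one-sample t-test, normal approximation):
z_β = d · √n - z_α
z_β = 0.16 · √55 - 2.326
z_β = 0.16 · 7.416 - 2.326
z_β = -1.140

Power = Φ(z_β) = Φ(-1.140) ≈ 0.127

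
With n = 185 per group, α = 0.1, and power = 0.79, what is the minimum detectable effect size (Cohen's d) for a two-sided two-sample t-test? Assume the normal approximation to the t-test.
d ≈ 0.25

Minimum detectable effect (two-sample t-test, normal approximation):
d = (z_{α/2} + z_β) / √(n/2)
d = (1.645 + 0.806) / √(185/2)
d = 2.451 / 9.618
d ≈ 0.25

By Cohen's convention (0.2 small / 0.5 medium / 0.8 large): small effect.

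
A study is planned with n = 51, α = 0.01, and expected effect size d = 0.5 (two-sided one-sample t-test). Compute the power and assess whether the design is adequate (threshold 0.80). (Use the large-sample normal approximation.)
Power ≈ 0.84; the study is adequately powered (power ≥ 0.80)

Power calculation (one-sample t-test, normal approximation):
z_β = d · √n - z_{α/2}
z_β = 0.5 · √51 - 2.576
z_β = 0.5 · 7.141 - 2.576
z_β = 0.995

Power = Φ(z_β) = Φ(0.995) ≈ 0.840

Effect size d = 0.5 is medium by Cohen's convention (0.2/0.5/0.8).

Threshold: power ≥ 0.80 is conventionally adequate.
Power ≈ 0.84 → the study is adequately powered (power ≥ 0.80).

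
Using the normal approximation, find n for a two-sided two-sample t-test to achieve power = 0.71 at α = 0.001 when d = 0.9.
n = 37 per group

Sample size formula (two-sample t-test, normal approximation):
n = 2 · ((z_{α/2} + z_β) / d)²

z_{α/2} = 3.291 (for α = 0.001, two-sided)
z_β = 0.553 (for power = 0.71)
d = 0.9

n = 2 · ((3.291 + 0.553) / 0.9)²
n = 2 · (4.271)²
n ≈ 36.48
Round up to the next whole number: n = 37 per group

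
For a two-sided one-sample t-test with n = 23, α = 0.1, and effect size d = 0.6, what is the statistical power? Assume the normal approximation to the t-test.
Power ≈ 0.89

Power calculation (one-sample t-test, normal approximation):
z_β = d · √n - z_{α/2}
z_β = 0.6 · √23 - 1.645
z_β = 0.6 · 4.796 - 1.645
z_β = 1.233

Power = Φ(z_β) = Φ(1.233) ≈ 0.891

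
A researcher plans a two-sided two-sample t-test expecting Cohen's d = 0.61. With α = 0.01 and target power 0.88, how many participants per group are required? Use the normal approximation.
n = 76 per group

Sample size formula (two-sample t-test, normal approximation):
n = 2 · ((z_{α/2} + z_β) / d)²

z_{α/2} = 2.576 (for α = 0.01, two-sided)
z_β = 1.175 (for power = 0.88)
d = 0.61

n = 2 · ((2.576 + 1.175) / 0.61)²
n = 2 · (6.149)²
n ≈ 75.62
Round up to the next whole number: n = 76 per group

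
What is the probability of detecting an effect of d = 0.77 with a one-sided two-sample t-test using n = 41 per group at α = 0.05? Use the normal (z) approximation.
Power ≈ 0.97

Power calculation (two-sample t-test, normal approximation):
z_β = d · √(n/2) - z_α
z_β = 0.77 · √(41/2) - 1.645
z_β = 0.77 · 4.528 - 1.645
z_β = 1.841

Power = Φ(z_β) = Φ(1.841) ≈ 0.967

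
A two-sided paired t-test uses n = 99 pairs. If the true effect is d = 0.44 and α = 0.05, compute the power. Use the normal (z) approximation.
Power ≈ 0.99

Power calculation (paired t-test, normal approximation):
z_β = d · √n - z_{α/2}
z_β = 0.44 · √99 - 1.960
z_β = 0.44 · 9.950 - 1.960
z_β = 2.418

Power = Φ(z_β) = Φ(2.418) ≈ 0.992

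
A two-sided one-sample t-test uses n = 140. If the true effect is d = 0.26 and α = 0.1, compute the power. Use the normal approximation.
Power ≈ 0.92

Power calculation (one-sample t-test, normal approximation):
z_β = d · √n - z_{α/2}
z_β = 0.26 · √140 - 1.645
z_β = 0.26 · 11.832 - 1.645
z_β = 1.432

Power = Φ(z_β) = Φ(1.432) ≈ 0.924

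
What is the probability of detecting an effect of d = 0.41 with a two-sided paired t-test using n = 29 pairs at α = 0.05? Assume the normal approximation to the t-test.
Power ≈ 0.60

Power calculation (paired t-test, normal approximation):
z_β = d · √n - z_{α/2}
z_β = 0.41 · √29 - 1.960
z_β = 0.41 · 5.385 - 1.960
z_β = 0.248

Power = Φ(z_β) = Φ(0.248) ≈ 0.598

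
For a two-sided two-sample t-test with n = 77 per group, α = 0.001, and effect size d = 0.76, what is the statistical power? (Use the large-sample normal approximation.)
Power ≈ 0.92

Power calculation (two-sample t-test, normal approximation):
z_β = d · √(n/2) - z_{α/2}
z_β = 0.76 · √(77/2) - 3.291
z_β = 0.76 · 6.205 - 3.291
z_β = 1.425

Power = Φ(z_β) = Φ(1.425) ≈ 0.923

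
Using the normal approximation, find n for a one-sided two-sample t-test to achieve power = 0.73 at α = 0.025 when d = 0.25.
n = 212 per group

Sample size formula (two-sample t-test, normal approximation):
n = 2 · ((z_α + z_β) / d)²

z_α = 1.960 (for α = 0.025, one-sided)
z_β = 0.613 (for power = 0.73)
d = 0.25

n = 2 · ((1.960 + 0.613) / 0.25)²
n = 2 · (10.292)²
n ≈ 211.85
Round up to the next whole number: n = 212 per group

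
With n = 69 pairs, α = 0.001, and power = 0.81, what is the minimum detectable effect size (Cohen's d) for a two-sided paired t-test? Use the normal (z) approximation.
d ≈ 0.50

Minimum detectable effect (paired t-test, normal approximation):
d = (z_{α/2} + z_β) / √n
d = (3.291 + 0.878) / √69
d = 4.168 / 8.307
d ≈ 0.50

By Cohen's convention (0.2 small / 0.5 medium / 0.8 large): medium effect.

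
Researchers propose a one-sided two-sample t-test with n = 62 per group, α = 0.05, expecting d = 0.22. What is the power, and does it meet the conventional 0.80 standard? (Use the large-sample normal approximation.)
Power ≈ 0.34; the study is underpowered (power < 0.80)

Power calculation (two-sample t-test, normal approximation):
z_β = d · √(n/2) - z_α
z_β = 0.22 · √(62/2) - 1.645
z_β = 0.22 · 5.568 - 1.645
z_β = -0.420

Power = Φ(z_β) = Φ(-0.420) ≈ 0.337

Effect size d = 0.22 is small by Cohen's convention (0.2/0.5/0.8).

Threshold: power ≥ 0.80 is conventionally adequate.
Power ≈ 0.34 → the study is underpowered (power < 0.80).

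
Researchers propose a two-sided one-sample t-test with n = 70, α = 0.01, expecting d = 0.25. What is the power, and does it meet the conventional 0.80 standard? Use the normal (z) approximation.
Power ≈ 0.31; the study is underpowered (power < 0.80)

Power calculation (one-sample t-test, normal approximation):
z_β = d · √n - z_{α/2}
z_β = 0.25 · √70 - 2.576
z_β = 0.25 · 8.367 - 2.576
z_β = -0.484

Power = Φ(z_β) = Φ(-0.484) ≈ 0.314

Effect size d = 0.25 is small by Cohen's convention (0.2/0.5/0.8).

Threshold: power ≥ 0.80 is conventionally adequate.
Power ≈ 0.31 → the study is underpowered (power < 0.80).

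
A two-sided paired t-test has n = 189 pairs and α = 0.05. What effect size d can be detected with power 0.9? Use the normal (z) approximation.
d ≈ 0.24

Minimum detectable effect (paired t-test, normal approximation):
d = (z_{α/2} + z_β) / √n
d = (1.960 + 1.282) / √189
d = 3.242 / 13.748
d ≈ 0.24

By Cohen's convention (0.2 small / 0.5 medium / 0.8 large): small effect.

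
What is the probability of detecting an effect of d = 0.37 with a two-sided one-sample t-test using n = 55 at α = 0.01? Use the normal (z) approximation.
Power ≈ 0.57

Power calculation (one-sample t-test, normal approximation):
z_β = d · √n - z_{α/2}
z_β = 0.37 · √55 - 2.576
z_β = 0.37 · 7.416 - 2.576
z_β = 0.168

Power = Φ(z_β) = Φ(0.168) ≈ 0.567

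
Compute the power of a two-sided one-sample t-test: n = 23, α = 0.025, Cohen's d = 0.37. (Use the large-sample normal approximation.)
Power ≈ 0.32

Power calculation (one-sample t-test, normal approximation):
z_β = d · √n - z_{α/2}
z_β = 0.37 · √23 - 2.241
z_β = 0.37 · 4.796 - 2.241
z_β = -0.467

Power = Φ(z_β) = Φ(-0.467) ≈ 0.320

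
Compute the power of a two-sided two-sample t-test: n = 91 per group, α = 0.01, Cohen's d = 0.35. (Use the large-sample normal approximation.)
Power ≈ 0.41

Power calculation (two-sample t-test, normal approximation):
z_β = d · √(n/2) - z_{α/2}
z_β = 0.35 · √(91/2) - 2.576
z_β = 0.35 · 6.745 - 2.576
z_β = -0.215

Power = Φ(z_β) = Φ(-0.215) ≈ 0.415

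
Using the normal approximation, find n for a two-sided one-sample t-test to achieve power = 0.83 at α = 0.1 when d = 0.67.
n = 16

Sample size formula (one-sample t-test, normal approximation):
n = ((z_{α/2} + z_β) / d)²

z_{α/2} = 1.645 (for α = 0.1, two-sided)
z_β = 0.954 (for power = 0.83)
d = 0.67

n = ((1.645 + 0.954) / 0.67)²
n = (3.879)²
n ≈ 15.05
Round up to the next whole number: n = 16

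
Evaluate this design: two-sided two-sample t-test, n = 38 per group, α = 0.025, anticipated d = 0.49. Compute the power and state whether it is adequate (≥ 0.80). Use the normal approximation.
Power ≈ 0.46; the study is underpowered (power < 0.80)

Power calculation (two-sample t-test, normal approximation):
z_β = d · √(n/2) - z_{α/2}
z_β = 0.49 · √(38/2) - 2.241
z_β = 0.49 · 4.359 - 2.241
z_β = -0.106

Power = Φ(z_β) = Φ(-0.106) ≈ 0.458

Effect size d = 0.49 is small by Cohen's convention (0.2/0.5/0.8).

Threshold: power ≥ 0.80 is conventionally adequate.
Power ≈ 0.46 → the study is underpowered (power < 0.80).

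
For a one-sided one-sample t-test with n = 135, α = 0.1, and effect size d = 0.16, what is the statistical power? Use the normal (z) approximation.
Power ≈ 0.72

Power calculation (one-sample t-test, normal approximation):
z_β = d · √n - z_α
z_β = 0.16 · √135 - 1.282
z_β = 0.16 · 11.619 - 1.282
z_β = 0.577

Power = Φ(z_β) = Φ(0.577) ≈ 0.718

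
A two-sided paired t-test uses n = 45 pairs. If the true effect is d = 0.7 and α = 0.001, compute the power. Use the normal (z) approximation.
Power ≈ 0.92

Power calculation (paired t-test, normal approximation):
z_β = d · √n - z_{α/2}
z_β = 0.7 · √45 - 3.291
z_β = 0.7 · 6.708 - 3.291
z_β = 1.405

Power = Φ(z_β) = Φ(1.405) ≈ 0.920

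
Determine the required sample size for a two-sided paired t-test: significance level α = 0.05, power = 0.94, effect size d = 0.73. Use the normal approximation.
n = 24 pairs

Sample size formula (paired t-test, normal approximation):
n = ((z_{α/2} + z_β) / d)²

z_{α/2} = 1.960 (for α = 0.05, two-sided)
z_β = 1.555 (for power = 0.94)
d = 0.73

n = ((1.960 + 1.555) / 0.73)²
n = (4.815)²
n ≈ 23.18
Round up to the next whole number: n = 24 pairs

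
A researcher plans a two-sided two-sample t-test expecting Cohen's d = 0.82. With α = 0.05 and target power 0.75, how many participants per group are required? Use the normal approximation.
n = 21 per group

Sample size formula (two-sample t-test, normal approximation):
n = 2 · ((z_{α/2} + z_β) / d)²

z_{α/2} = 1.960 (for α = 0.05, two-sided)
z_β = 0.674 (for power = 0.75)
d = 0.82

n = 2 · ((1.960 + 0.674) / 0.82)²
n = 2 · (3.212)²
n ≈ 20.63
Round up to the next whole number: n = 21 per group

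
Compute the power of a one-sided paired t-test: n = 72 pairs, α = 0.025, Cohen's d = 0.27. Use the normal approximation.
Power ≈ 0.63

Power calculation (paired t-test, normal approximation):
z_β = d · √n - z_α
z_β = 0.27 · √72 - 1.960
z_β = 0.27 · 8.485 - 1.960
z_β = 0.331

Power = Φ(z_β) = Φ(0.331) ≈ 0.630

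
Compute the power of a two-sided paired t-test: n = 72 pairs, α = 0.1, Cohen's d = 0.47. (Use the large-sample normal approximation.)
Power ≈ 0.99

Power calculation (paired t-test, normal approximation):
z_β = d · √n - z_{α/2}
z_β = 0.47 · √72 - 1.645
z_β = 0.47 · 8.485 - 1.645
z_β = 2.343

Power = Φ(z_β) = Φ(2.343) ≈ 0.990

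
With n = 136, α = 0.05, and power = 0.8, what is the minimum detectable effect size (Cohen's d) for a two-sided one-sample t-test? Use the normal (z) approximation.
d ≈ 0.24

Minimum detectable effect (one-sample t-test, normal approximation):
d = (z_{α/2} + z_β) / √n
d = (1.960 + 0.842) / √136
d = 2.802 / 11.662
d ≈ 0.24

By Cohen's convention (0.2 small / 0.5 medium / 0.8 large): small effect.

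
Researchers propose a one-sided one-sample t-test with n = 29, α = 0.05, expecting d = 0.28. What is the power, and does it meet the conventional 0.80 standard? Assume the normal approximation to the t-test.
Power ≈ 0.45; the study is underpowered (power < 0.80)

Power calculation (one-sample t-test, normal approximation):
z_β = d · √n - z_α
z_β = 0.28 · √29 - 1.645
z_β = 0.28 · 5.385 - 1.645
z_β = -0.137

Power = Φ(z_β) = Φ(-0.137) ≈ 0.446

Effect size d = 0.28 is small by Cohen's convention (0.2/0.5/0.8).

Threshold: power ≥ 0.80 is conventionally adequate.
Power ≈ 0.45 → the study is underpowered (power < 0.80).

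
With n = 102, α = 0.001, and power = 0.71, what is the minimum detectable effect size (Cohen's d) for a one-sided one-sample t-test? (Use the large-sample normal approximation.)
d ≈ 0.36

Minimum detectable effect (one-sample t-test, normal approximation):
d = (z_α + z_β) / √n
d = (3.090 + 0.553) / √102
d = 3.644 / 10.100
d ≈ 0.36

By Cohen's convention (0.2 small / 0.5 medium / 0.8 large): small effect.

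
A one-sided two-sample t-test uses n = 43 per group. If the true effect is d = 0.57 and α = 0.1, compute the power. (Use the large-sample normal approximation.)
Power ≈ 0.91

Power calculation (two-sample t-test, normal approximation):
z_β = d · √(n/2) - z_α
z_β = 0.57 · √(43/2) - 1.282
z_β = 0.57 · 4.637 - 1.282
z_β = 1.361

Power = Φ(z_β) = Φ(1.361) ≈ 0.913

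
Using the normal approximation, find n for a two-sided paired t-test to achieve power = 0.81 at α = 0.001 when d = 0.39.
n = 115 pairs

Sample size formula (paired t-test, normal approximation):
n = ((z_{α/2} + z_β) / d)²

z_{α/2} = 3.291 (for α = 0.001, two-sided)
z_β = 0.878 (for power = 0.81)
d = 0.39

n = ((3.291 + 0.878) / 0.39)²
n = (10.690)²
n ≈ 114.28
Round up to the next whole number: n = 115 pairs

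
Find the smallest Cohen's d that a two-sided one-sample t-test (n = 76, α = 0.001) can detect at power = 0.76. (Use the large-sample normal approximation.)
d ≈ 0.46

Minimum detectable effect (one-sample t-test, normal approximation):
d = (z_{α/2} + z_β) / √n
d = (3.291 + 0.706) / √76
d = 3.997 / 8.718
d ≈ 0.46

By Cohen's convention (0.2 small / 0.5 medium / 0.8 large): small effect.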